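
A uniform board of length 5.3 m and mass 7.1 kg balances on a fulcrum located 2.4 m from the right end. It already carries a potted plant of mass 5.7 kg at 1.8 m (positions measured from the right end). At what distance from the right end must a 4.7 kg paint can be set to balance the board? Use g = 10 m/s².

x ≈ 2.75 m from the right end

Sum moments about the fulcrum (at 2.4 m from the right end) (the support reaction has zero arm there).
Beam weight: 7.1 × 10 = 71 N down at 2.65 m → arm 0.25 m, τ = 71 × 0.25 = 17.75 N·m counterclockwise.
Potted plant: 5.7 × 10 = 57 N down at 1.8 m → arm 0.6 m, τ = 57 × 0.6 = 34.2 N·m clockwise.
Net moment of existing loads = 16.45 N·m clockwise.
The paint can weighs 4.7 × 10 = 47 N and must supply an equal counterclockwise moment, so its lever arm about the fulcrum is 16.45 / 47 = 0.35 m.
That puts it at 2.4 + 0.35 = 2.75 m from the right end.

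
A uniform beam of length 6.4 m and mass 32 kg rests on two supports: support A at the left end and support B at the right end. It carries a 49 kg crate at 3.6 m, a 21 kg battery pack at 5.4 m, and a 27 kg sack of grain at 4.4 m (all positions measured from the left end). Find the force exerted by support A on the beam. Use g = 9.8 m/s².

Taking torques about support B:
Beam weight: 32 × 9.8 = 313.6 N down at 3.2 m → arm 3.2 m, τ = 313.6 × 3.2 = 1004 N·m counterclockwise.
Crate: 49 × 9.8 = 480.2 N down at 3.6 m → arm 2.8 m, τ = 480.2 × 2.8 = 1345 N·m counterclockwise.
Battery pack: 21 × 9.8 = 205.8 N down at 5.4 m → arm 1 m, τ = 205.8 × 1 = 205.8 N·m counterclockwise.
Sack of grain: 27 × 9.8 = 264.6 N down at 4.4 m → arm 2 m, τ = 264.6 × 2 = 529.2 N·m counterclockwise.
Net load moment about support B = 3084 N·m counterclockwise.
Reaction R at support A is upward at 0 m, arm 6.4 m → moment R × 6.4 clockwise.
Setting net torque to zero: R × 6.4 = 3084 → R = 482 N.

R_A ≈ 482 N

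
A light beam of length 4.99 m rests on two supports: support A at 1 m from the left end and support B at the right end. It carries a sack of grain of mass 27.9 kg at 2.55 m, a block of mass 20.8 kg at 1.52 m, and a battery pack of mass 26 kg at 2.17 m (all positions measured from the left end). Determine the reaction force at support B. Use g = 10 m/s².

About support A:
Sack of grain: 27.9 × 10 = 279 N down at 2.55 m → arm 1.55 m, τ = 279 × 1.55 = 432.4 N·m clockwise.
Block: 20.8 × 10 = 208 N down at 1.52 m → arm 0.52 m, τ = 208 × 0.52 = 108.2 N·m clockwise.
Battery pack: 26 × 10 = 260 N down at 2.17 m → arm 1.17 m, τ = 260 × 1.17 = 304.2 N·m clockwise.
Net load moment about support A = 844.8 N·m clockwise.
Reaction R at support B is upward at 4.99 m, arm 3.99 m → moment R × 3.99 counterclockwise.
Στ = 0 ⇒ R × 3.99 = 844.8 ⇒ R = 212 N.

R_B ≈ 212 N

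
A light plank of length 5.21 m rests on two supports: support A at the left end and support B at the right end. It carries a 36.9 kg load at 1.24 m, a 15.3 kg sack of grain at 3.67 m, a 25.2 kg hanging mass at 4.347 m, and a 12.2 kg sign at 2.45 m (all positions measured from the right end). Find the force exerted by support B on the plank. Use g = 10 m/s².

R_B ≈ 433 N

Take moments about support A.
Load: 36.9 × 10 = 369 N down at 1.24 m → arm 3.97 m, τ = 369 × 3.97 = 1465 N·m clockwise.
Sack of grain: 15.3 × 10 = 153 N down at 3.67 m → arm 1.54 m, τ = 153 × 1.54 = 235.6 N·m clockwise.
Hanging mass: 25.2 × 10 = 252 N down at 4.347 m → arm 0.863 m, τ = 252 × 0.863 = 217.5 N·m clockwise.
Sign: 12.2 × 10 = 122 N down at 2.45 m → arm 2.76 m, τ = 122 × 2.76 = 336.7 N·m clockwise.
Net load moment about support A = 2255 N·m clockwise.
Reaction R at support B is upward at 0 m, arm 5.21 m → moment R × 5.21 counterclockwise.
Στ = 0 ⇒ R × 5.21 = 2255 ⇒ R = 433 N.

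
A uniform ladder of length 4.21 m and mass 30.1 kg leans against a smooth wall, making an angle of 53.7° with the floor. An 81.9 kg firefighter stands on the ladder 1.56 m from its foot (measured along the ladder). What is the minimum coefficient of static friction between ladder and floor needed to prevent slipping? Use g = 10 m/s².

μ_min ≈ 0.298

Take moments about the foot of the ladder.
Ladder weight 30.1×10 = 301 N acts at 2.105 m along the ladder; its horizontal arm is 2.105·cos53.7° = 1.246 m → τ = 375 N·m clockwise.
Firefighter: 81.9×10 = 819 N at 1.56 m → arm 0.9235 m → τ = 756.3 N·m clockwise.
Wall normal N acts horizontally at the top; its moment arm is the height L sinθ = 4.21·sin53.7° = 3.393 m, counterclockwise.
Setting net torque to zero: N × 3.393 = 1131 → N = 333.3 N.
ΣFx = 0 ⇒ f = N_wall = 333.3 N. ΣFy = 0 ⇒ N_floor = 1120 N.
μ_min = f / N_floor = 333.3 / 1120 = 0.298.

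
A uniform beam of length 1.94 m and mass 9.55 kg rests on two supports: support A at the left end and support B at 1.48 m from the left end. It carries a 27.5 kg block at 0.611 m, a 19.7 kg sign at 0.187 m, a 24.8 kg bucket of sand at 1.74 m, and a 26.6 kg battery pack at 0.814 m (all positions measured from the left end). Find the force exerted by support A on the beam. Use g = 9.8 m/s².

Sum moments about support B (its reaction then has zero moment arm).
Beam weight: 9.55 × 9.8 = 93.59 N down at 0.97 m → arm 0.51 m, τ = 93.59 × 0.51 = 47.73 N·m counterclockwise.
Block: 27.5 × 9.8 = 269.5 N down at 0.611 m → arm 0.869 m, τ = 269.5 × 0.869 = 234.2 N·m counterclockwise.
Sign: 19.7 × 9.8 = 193.1 N down at 0.187 m → arm 1.293 m, τ = 193.1 × 1.293 = 249.7 N·m counterclockwise.
Bucket of sand: 24.8 × 9.8 = 243 N down at 1.74 m → arm 0.26 m, τ = 243 × 0.26 = 63.18 N·m clockwise.
Battery pack: 26.6 × 9.8 = 260.7 N down at 0.814 m → arm 0.666 m, τ = 260.7 × 0.666 = 173.6 N·m counterclockwise.
Net load moment about support B = 642 N·m counterclockwise.
Reaction R at support A is upward at 0 m, arm 1.48 m → moment R × 1.48 clockwise.
Στ = 0 ⇒ R × 1.48 = 642 ⇒ R = 434 N.

R_A ≈ 434 N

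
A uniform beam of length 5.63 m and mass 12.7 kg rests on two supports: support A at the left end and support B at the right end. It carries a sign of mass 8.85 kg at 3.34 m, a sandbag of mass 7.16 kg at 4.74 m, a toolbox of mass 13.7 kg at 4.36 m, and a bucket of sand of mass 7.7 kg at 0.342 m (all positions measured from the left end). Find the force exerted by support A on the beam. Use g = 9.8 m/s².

Choose support B as the axis so its reaction then has zero moment arm.
Beam weight: 12.7 × 9.8 = 124.5 N down at 2.815 m → arm 2.815 m, τ = 124.5 × 2.815 = 350.5 N·m counterclockwise.
Sign: 8.85 × 9.8 = 86.73 N down at 3.34 m → arm 2.29 m, τ = 86.73 × 2.29 = 198.6 N·m counterclockwise.
Sandbag: 7.16 × 9.8 = 70.17 N down at 4.74 m → arm 0.89 m, τ = 70.17 × 0.89 = 62.45 N·m counterclockwise.
Toolbox: 13.7 × 9.8 = 134.3 N down at 4.36 m → arm 1.27 m, τ = 134.3 × 1.27 = 170.6 N·m counterclockwise.
Bucket of sand: 7.7 × 9.8 = 75.46 N down at 0.342 m → arm 5.288 m, τ = 75.46 × 5.288 = 399 N·m counterclockwise.
Net load moment about support B = 1181 N·m counterclockwise.
Reaction R at support A is upward at 0 m, arm 5.63 m → moment R × 5.63 clockwise.
Setting net torque to zero: R × 5.63 = 1181 → R = 210 N.

R_A ≈ 210 N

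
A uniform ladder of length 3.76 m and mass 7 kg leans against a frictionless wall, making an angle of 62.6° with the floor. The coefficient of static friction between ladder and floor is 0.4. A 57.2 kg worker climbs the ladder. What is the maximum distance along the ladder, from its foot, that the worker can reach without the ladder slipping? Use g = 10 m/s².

About the foot of the ladder:
Ladder weight 7×10 = 70 N acts at 1.88 m along the ladder; its horizontal arm is 1.88·cos62.6° = 0.8652 m → τ = 60.56 N·m clockwise.
Worker weight 57.2×10 = 572 N at distance d → arm d·cos62.6° → τ = 572·d·0.4602 clockwise.
Wall normal N at the top has arm L sinθ = 3.338 m counterclockwise, so Στ = 0 gives N·3.338 = 60.56 + 263.2·d.
ΣFy = 0 ⇒ N_floor = 642 N, so the maximum friction is μ_s·N_floor = 0.4×642 = 256.8 N. ΣFx = 0 ⇒ N_wall = f, so at the slipping point N = 256.8 N.
Substituting: 256.8×3.338 = 60.56 + 263.2·d ⇒ d = (857.2 − 60.56) / 263.2 = 3.03 m.

d ≈ 3.03 m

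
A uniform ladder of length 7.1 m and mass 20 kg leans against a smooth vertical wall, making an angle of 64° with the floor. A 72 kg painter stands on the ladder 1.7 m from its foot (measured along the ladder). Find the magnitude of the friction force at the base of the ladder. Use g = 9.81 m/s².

f ≈ 130 N

Take moments about the foot of the ladder.
Ladder weight 20×9.81 = 196.2 N acts at 3.55 m along the ladder; its horizontal arm is 3.55·cos64° = 1.556 m → τ = 305.3 N·m clockwise.
Painter: 72×9.81 = 706.3 N at 1.7 m → arm 0.7452 m → τ = 526.3 N·m clockwise.
Wall normal N acts horizontally at the top; its moment arm is the height L sinθ = 7.1·sin64° = 6.381 m, counterclockwise.
Setting net torque to zero: N × 6.381 = 831.6 → N = 130 N.
ΣFx = 0: friction at the foot balances the wall's push, so f = N_wall = 130 N.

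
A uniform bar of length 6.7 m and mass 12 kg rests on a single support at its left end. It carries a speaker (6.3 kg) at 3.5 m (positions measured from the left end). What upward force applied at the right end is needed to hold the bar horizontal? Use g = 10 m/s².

F ≈ 92.9 N

Taking torques about the left end:
Beam weight: 12 × 10 = 120 N down at 3.35 m → arm 3.35 m, τ = 120 × 3.35 = 402 N·m clockwise.
Speaker: 6.3 × 10 = 63 N down at 3.5 m → arm 3.5 m, τ = 63 × 3.5 = 220.5 N·m clockwise.
Net moment of the loads = 622.5 N·m clockwise.
The upward force F acts at the right end, arm 6.7 m, giving F × 6.7 counterclockwise.
Balancing moments: F × 6.7 = 622.5, giving F = 622.5 / 6.7 = 92.9 N.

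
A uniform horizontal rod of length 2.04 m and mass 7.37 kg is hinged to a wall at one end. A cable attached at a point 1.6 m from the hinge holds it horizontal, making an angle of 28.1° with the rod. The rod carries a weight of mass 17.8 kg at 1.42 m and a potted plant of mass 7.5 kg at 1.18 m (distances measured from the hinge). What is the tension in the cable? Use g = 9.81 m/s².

T ≈ 542 N

Sum moments about the hinge (the unknown hinge reaction has zero arm there).
Beam weight: 7.37 × 9.81 = 72.3 N down at 1.02 m → arm 1.02 m, τ = 72.3 × 1.02 = 73.75 N·m clockwise.
Weight: 17.8 × 9.81 = 174.6 N down at 1.42 m → arm 1.42 m, τ = 174.6 × 1.42 = 247.9 N·m clockwise.
Potted plant: 7.5 × 9.81 = 73.58 N down at 1.18 m → arm 1.18 m, τ = 73.58 × 1.18 = 86.82 N·m clockwise.
Total clockwise load moment = 408.5 N·m.
The cable tension T acts at 1.6 m; only its component perpendicular to the rod, T sinθ, produces torque. sin 28.1° = 0.471.
Στ = 0 ⇒ T × 1.6 × 0.471 = 408.5 ⇒ T = 408.5 / 0.7536 = 542 N.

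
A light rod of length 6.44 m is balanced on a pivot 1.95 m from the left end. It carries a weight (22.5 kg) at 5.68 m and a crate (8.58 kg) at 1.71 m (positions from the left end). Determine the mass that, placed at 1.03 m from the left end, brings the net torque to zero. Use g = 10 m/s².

m ≈ 89 kg

About the pivot (at 1.95 m from the left end):
Weight: 22.5 × 10 = 225 N down at 5.68 m → arm 3.73 m, τ = 225 × 3.73 = 839.2 N·m clockwise.
Crate: 8.58 × 10 = 85.8 N down at 1.71 m → arm 0.24 m, τ = 85.8 × 0.24 = 20.59 N·m counterclockwise.
Net moment of known loads = 818.6 N·m clockwise.
An unknown mass m at 1.03 m has arm 0.92 m; its moment is m·g·0.92 counterclockwise.
Στ = 0 ⇒ m × 10 × 0.92 = 818.6 ⇒ m = 818.6 / (10 × 0.92) = 89 kg.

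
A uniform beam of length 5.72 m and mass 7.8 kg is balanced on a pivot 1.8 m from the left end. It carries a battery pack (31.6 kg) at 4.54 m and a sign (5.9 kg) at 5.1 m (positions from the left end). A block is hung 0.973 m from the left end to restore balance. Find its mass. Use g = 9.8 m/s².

m ≈ 138 kg

Take moments about the pivot (at 1.8 m from the left end).
Beam weight: 7.8 × 9.8 = 76.44 N down at 2.86 m → arm 1.06 m, τ = 76.44 × 1.06 = 81.03 N·m clockwise.
Battery pack: 31.6 × 9.8 = 309.7 N down at 4.54 m → arm 2.74 m, τ = 309.7 × 2.74 = 848.6 N·m clockwise.
Sign: 5.9 × 9.8 = 57.82 N down at 5.1 m → arm 3.3 m, τ = 57.82 × 3.3 = 190.8 N·m clockwise.
Net moment of known loads = 1120 N·m clockwise.
An unknown mass m at 0.973 m has arm 0.827 m; its moment is m·g·0.827 counterclockwise.
Setting net torque to zero: m × 9.8 × 0.827 = 1120 → m = 1120 / (9.8 × 0.827) = 138 kg.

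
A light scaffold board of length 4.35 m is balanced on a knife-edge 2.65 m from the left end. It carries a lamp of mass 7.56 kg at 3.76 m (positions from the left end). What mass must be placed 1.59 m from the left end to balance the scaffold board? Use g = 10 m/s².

m ≈ 7.92 kg

Sum moments about the knife-edge (at 2.65 m from the left end) (the support reaction has zero arm there).
Lamp: 7.56 × 10 = 75.6 N down at 3.76 m → arm 1.11 m, τ = 75.6 × 1.11 = 83.92 N·m clockwise.
Net moment of known loads = 83.92 N·m clockwise.
An unknown mass m at 1.59 m has arm 1.06 m; its moment is m·g·1.06 counterclockwise.
For rotational equilibrium, m × 10 × 1.06 = 83.92, so m = 83.92 / (10 × 1.06) = 7.92 kg.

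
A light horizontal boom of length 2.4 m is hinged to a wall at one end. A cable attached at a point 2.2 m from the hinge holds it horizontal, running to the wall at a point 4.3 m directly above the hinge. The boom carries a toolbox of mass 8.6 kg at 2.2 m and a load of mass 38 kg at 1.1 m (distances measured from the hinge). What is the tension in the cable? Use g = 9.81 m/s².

Choose the hinge as the axis so the unknown hinge reaction has zero arm there.
Toolbox: 8.6 × 9.81 = 84.37 N down at 2.2 m → arm 2.2 m, τ = 84.37 × 2.2 = 185.6 N·m clockwise.
Load: 38 × 9.81 = 372.8 N down at 1.1 m → arm 1.1 m, τ = 372.8 × 1.1 = 410.1 N·m clockwise.
Total clockwise load moment = 595.7 N·m.
The cable tension T acts at 2.2 m; only its component perpendicular to the boom, T sinθ, produces torque. sinθ = h/√(h²+d²) = 4.3/√(4.3²+2.2²) = 0.8902.
For rotational equilibrium, T × 2.2 × 0.8902 = 595.7, so T = 595.7 / 1.958 = 304 N.

T ≈ 304 N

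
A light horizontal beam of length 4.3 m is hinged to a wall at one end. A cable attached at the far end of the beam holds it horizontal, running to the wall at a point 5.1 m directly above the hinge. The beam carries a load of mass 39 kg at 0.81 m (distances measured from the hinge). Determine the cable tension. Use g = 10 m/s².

T ≈ 96.1 N

About the hinge:
Load: 39 × 10 = 390 N down at 0.81 m → arm 0.81 m, τ = 390 × 0.81 = 315.9 N·m clockwise.
Total clockwise load moment = 315.9 N·m.
The cable tension T acts at 4.3 m; only its component perpendicular to the beam, T sinθ, produces torque. sinθ = h/√(h²+d²) = 5.1/√(5.1²+4.3²) = 0.7645.
Στ = 0 ⇒ T × 4.3 × 0.7645 = 315.9 ⇒ T = 315.9 / 3.287 = 96.1 N.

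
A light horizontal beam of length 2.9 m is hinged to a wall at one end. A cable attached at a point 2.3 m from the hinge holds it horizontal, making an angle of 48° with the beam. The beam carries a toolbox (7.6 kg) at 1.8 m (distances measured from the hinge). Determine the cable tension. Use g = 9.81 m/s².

About the hinge:
Toolbox: 7.6 × 9.81 = 74.56 N down at 1.8 m → arm 1.8 m, τ = 74.56 × 1.8 = 134.2 N·m clockwise.
Total clockwise load moment = 134.2 N·m.
The cable tension T acts at 2.3 m; only its component perpendicular to the beam, T sinθ, produces torque. sin 48° = 0.7431.
For rotational equilibrium, T × 2.3 × 0.7431 = 134.2, so T = 134.2 / 1.709 = 78.5 N.

T ≈ 78.5 N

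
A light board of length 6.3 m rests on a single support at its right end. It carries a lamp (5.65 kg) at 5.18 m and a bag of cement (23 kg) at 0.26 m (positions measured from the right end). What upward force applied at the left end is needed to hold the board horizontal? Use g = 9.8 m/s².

Sum moments about the right end (the unknown pivot reaction has zero arm there).
Lamp: 5.65 × 9.8 = 55.37 N down at 5.18 m → arm 5.18 m, τ = 55.37 × 5.18 = 286.8 N·m counterclockwise.
Bag of cement: 23 × 9.8 = 225.4 N down at 0.26 m → arm 0.26 m, τ = 225.4 × 0.26 = 58.6 N·m counterclockwise.
Net moment of the loads = 345.4 N·m counterclockwise.
The upward force F acts at the left end, arm 6.3 m, giving F × 6.3 clockwise.
Setting net torque to zero: F × 6.3 = 345.4 → F = 345.4 / 6.3 = 54.8 N.

F ≈ 54.8 N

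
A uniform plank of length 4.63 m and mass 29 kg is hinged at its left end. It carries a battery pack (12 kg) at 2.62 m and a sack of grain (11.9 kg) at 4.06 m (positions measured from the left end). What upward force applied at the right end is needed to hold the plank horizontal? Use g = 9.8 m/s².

Taking torques about the left end:
Beam weight: 29 × 9.8 = 284.2 N down at 2.315 m → arm 2.315 m, τ = 284.2 × 2.315 = 657.9 N·m clockwise.
Battery pack: 12 × 9.8 = 117.6 N down at 2.62 m → arm 2.62 m, τ = 117.6 × 2.62 = 308.1 N·m clockwise.
Sack of grain: 11.9 × 9.8 = 116.6 N down at 4.06 m → arm 4.06 m, τ = 116.6 × 4.06 = 473.4 N·m clockwise.
Net moment of the loads = 1439 N·m clockwise.
The upward force F acts at the right end, arm 4.63 m, giving F × 4.63 counterclockwise.
Setting net torque to zero: F × 4.63 = 1439 → F = 1439 / 4.63 = 311 N.

F ≈ 311 N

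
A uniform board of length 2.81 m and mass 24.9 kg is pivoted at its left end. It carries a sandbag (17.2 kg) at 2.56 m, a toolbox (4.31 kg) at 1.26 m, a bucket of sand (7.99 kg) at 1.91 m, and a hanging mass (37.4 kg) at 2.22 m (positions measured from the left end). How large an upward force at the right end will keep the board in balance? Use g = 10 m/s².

Take moments about the left end.
Beam weight: 24.9 × 10 = 249 N down at 1.405 m → arm 1.405 m, τ = 249 × 1.405 = 349.8 N·m clockwise.
Sandbag: 17.2 × 10 = 172 N down at 2.56 m → arm 2.56 m, τ = 172 × 2.56 = 440.3 N·m clockwise.
Toolbox: 4.31 × 10 = 43.1 N down at 1.26 m → arm 1.26 m, τ = 43.1 × 1.26 = 54.31 N·m clockwise.
Bucket of sand: 7.99 × 10 = 79.9 N down at 1.91 m → arm 1.91 m, τ = 79.9 × 1.91 = 152.6 N·m clockwise.
Hanging mass: 37.4 × 10 = 374 N down at 2.22 m → arm 2.22 m, τ = 374 × 2.22 = 830.3 N·m clockwise.
Net moment of the loads = 1827 N·m clockwise.
The upward force F acts at the right end, arm 2.81 m, giving F × 2.81 counterclockwise.
Setting net torque to zero: F × 2.81 = 1827 → F = 1827 / 2.81 = 650 N.

F ≈ 650 N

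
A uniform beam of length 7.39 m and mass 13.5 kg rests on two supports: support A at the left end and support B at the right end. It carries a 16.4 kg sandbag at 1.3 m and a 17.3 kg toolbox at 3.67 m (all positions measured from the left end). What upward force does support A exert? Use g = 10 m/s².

R_A ≈ 290 N

Taking torques about support B:
Beam weight: 13.5 × 10 = 135 N down at 3.695 m → arm 3.695 m, τ = 135 × 3.695 = 498.8 N·m counterclockwise.
Sandbag: 16.4 × 10 = 164 N down at 1.3 m → arm 6.09 m, τ = 164 × 6.09 = 998.8 N·m counterclockwise.
Toolbox: 17.3 × 10 = 173 N down at 3.67 m → arm 3.72 m, τ = 173 × 3.72 = 643.6 N·m counterclockwise.
Net load moment about support B = 2141 N·m counterclockwise.
Reaction R at support A is upward at 0 m, arm 7.39 m → moment R × 7.39 clockwise.
For rotational equilibrium, R × 7.39 = 2141, so R = 290 N.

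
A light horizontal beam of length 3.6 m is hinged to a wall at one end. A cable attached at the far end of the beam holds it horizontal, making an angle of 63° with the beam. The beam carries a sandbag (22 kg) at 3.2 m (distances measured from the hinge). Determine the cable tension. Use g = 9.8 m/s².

Taking torques about the hinge:
Sandbag: 22 × 9.8 = 215.6 N down at 3.2 m → arm 3.2 m, τ = 215.6 × 3.2 = 689.9 N·m clockwise.
Total clockwise load moment = 689.9 N·m.
The cable tension T acts at 3.6 m; only its component perpendicular to the beam, T sinθ, produces torque. sin 63° = 0.891.
Balancing moments: T × 3.6 × 0.891 = 689.9, giving T = 689.9 / 3.208 = 215 N.

T ≈ 215 N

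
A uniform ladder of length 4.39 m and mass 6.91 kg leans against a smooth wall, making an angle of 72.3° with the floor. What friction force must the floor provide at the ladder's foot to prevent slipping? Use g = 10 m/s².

Take moments about the foot of the ladder.
Ladder weight 6.91×10 = 69.1 N acts at 2.195 m along the ladder; its horizontal arm is 2.195·cos72.3° = 0.6674 m → τ = 46.12 N·m clockwise.
Wall normal N acts horizontally at the top; its moment arm is the height L sinθ = 4.39·sin72.3° = 4.182 m, counterclockwise.
For rotational equilibrium, N × 4.182 = 46.12, so N = 11 N.
ΣFx = 0: friction at the foot balances the wall's push, so f = N_wall = 11 N.

f ≈ 11 N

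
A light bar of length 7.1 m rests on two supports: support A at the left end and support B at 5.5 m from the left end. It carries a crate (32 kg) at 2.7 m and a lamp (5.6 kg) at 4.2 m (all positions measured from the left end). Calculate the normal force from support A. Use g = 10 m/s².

R_A ≈ 176 N

Sum moments about support B (its reaction then has zero moment arm).
Crate: 32 × 10 = 320 N down at 2.7 m → arm 2.8 m, τ = 320 × 2.8 = 896 N·m counterclockwise.
Lamp: 5.6 × 10 = 56 N down at 4.2 m → arm 1.3 m, τ = 56 × 1.3 = 72.8 N·m counterclockwise.
Net load moment about support B = 968.8 N·m counterclockwise.
Reaction R at support A is upward at 0 m, arm 5.5 m → moment R × 5.5 clockwise.
Balancing moments: R × 5.5 = 968.8, giving R = 176 N.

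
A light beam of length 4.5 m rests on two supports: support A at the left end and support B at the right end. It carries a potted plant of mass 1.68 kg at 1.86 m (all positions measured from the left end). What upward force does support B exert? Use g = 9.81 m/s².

About support A:
Potted plant: 1.68 × 9.81 = 16.48 N down at 1.86 m → arm 1.86 m, τ = 16.48 × 1.86 = 30.65 N·m clockwise.
Net load moment about support A = 30.65 N·m clockwise.
Reaction R at support B is upward at 4.5 m, arm 4.5 m → moment R × 4.5 counterclockwise.
Setting net torque to zero: R × 4.5 = 30.65 → R = 6.81 N.

R_B ≈ 6.81 N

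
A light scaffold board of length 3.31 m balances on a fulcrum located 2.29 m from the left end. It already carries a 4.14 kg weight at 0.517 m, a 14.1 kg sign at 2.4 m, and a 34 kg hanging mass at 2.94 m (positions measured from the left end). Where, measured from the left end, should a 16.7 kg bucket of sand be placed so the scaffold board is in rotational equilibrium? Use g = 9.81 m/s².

Take moments about the fulcrum (at 2.29 m from the left end).
Weight: 4.14 × 9.81 = 40.61 N down at 0.517 m → arm 1.773 m, τ = 40.61 × 1.773 = 72 N·m counterclockwise.
Sign: 14.1 × 9.81 = 138.3 N down at 2.4 m → arm 0.11 m, τ = 138.3 × 0.11 = 15.21 N·m clockwise.
Hanging mass: 34 × 9.81 = 333.5 N down at 2.94 m → arm 0.65 m, τ = 333.5 × 0.65 = 216.8 N·m clockwise.
Net moment of existing loads = 160 N·m clockwise.
The bucket of sand weighs 16.7 × 9.81 = 163.8 N and must supply an equal counterclockwise moment, so its lever arm about the fulcrum is 160 / 163.8 = 0.977 m.
That puts it at 2.29 − 0.977 = 1.31 m from the left end.

x ≈ 1.31 m from the left end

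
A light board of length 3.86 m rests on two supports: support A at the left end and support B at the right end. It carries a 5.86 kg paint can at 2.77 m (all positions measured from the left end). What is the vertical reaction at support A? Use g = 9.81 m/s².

Take moments about support B.
Paint can: 5.86 × 9.81 = 57.49 N down at 2.77 m → arm 1.09 m, τ = 57.49 × 1.09 = 62.66 N·m counterclockwise.
Net load moment about support B = 62.66 N·m counterclockwise.
Reaction R at support A is upward at 0 m, arm 3.86 m → moment R × 3.86 clockwise.
Setting net torque to zero: R × 3.86 = 62.66 → R = 16.2 N.

R_A ≈ 16.2 N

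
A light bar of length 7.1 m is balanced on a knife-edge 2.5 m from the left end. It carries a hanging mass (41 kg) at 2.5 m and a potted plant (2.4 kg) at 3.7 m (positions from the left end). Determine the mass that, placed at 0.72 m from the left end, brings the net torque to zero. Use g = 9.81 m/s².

About the knife-edge (at 2.5 m from the left end):
Hanging mass: acts at the knife-edge, moment arm 0 → no torque.
Potted plant: 2.4 × 9.81 = 23.54 N down at 3.7 m → arm 1.2 m, τ = 23.54 × 1.2 = 28.25 N·m clockwise.
Net moment of known loads = 28.25 N·m clockwise.
An unknown mass m at 0.72 m has arm 1.78 m; its moment is m·g·1.78 counterclockwise.
For rotational equilibrium, m × 9.81 × 1.78 = 28.25, so m = 28.25 / (9.81 × 1.78) = 1.62 kg.

m ≈ 1.62 kg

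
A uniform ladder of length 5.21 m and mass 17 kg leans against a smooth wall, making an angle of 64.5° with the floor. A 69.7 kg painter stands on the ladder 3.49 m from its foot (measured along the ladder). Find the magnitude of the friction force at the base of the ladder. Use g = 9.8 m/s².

Sum moments about the foot of the ladder (the floor normal and friction both act there and drop out).
Ladder weight 17×9.8 = 166.6 N acts at 2.605 m along the ladder; its horizontal arm is 2.605·cos64.5° = 1.121 m → τ = 186.8 N·m clockwise.
Painter: 69.7×9.8 = 683.1 N at 3.49 m → arm 1.502 m → τ = 1026 N·m clockwise.
Wall normal N acts horizontally at the top; its moment arm is the height L sinθ = 5.21·sin64.5° = 4.702 m, counterclockwise.
Balancing moments: N × 4.702 = 1213, giving N = 258 N.
ΣFx = 0: friction at the foot balances the wall's push, so f = N_wall = 258 N.

f ≈ 258 N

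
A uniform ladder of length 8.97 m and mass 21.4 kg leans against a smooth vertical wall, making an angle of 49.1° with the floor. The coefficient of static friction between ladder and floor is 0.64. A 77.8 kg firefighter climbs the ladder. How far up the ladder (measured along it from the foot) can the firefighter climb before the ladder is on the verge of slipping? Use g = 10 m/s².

Take moments about the foot of the ladder.
Ladder weight 21.4×10 = 214 N acts at 4.485 m along the ladder; its horizontal arm is 4.485·cos49.1° = 2.937 m → τ = 628.5 N·m clockwise.
Firefighter weight 77.8×10 = 778 N at distance d → arm d·cos49.1° → τ = 778·d·0.6547 clockwise.
Wall normal N at the top has arm L sinθ = 6.78 m counterclockwise, so Στ = 0 gives N·6.78 = 628.5 + 509.4·d.
ΣFy = 0 ⇒ N_floor = 992 N, so the maximum friction is μ_s·N_floor = 0.64×992 = 634.9 N. ΣFx = 0 ⇒ N_wall = f, so at the slipping point N = 634.9 N.
Substituting: 634.9×6.78 = 628.5 + 509.4·d ⇒ d = (4305 − 628.5) / 509.4 = 7.22 m.

d ≈ 7.22 m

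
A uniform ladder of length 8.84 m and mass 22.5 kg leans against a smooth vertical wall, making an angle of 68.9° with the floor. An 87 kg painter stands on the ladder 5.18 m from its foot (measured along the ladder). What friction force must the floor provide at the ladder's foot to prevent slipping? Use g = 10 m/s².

f ≈ 240 N

Sum moments about the foot of the ladder (the floor normal and friction both act there and drop out).
Ladder weight 22.5×10 = 225 N acts at 4.42 m along the ladder; its horizontal arm is 4.42·cos68.9° = 1.591 m → τ = 358 N·m clockwise.
Painter: 87×10 = 870 N at 5.18 m → arm 1.865 m → τ = 1623 N·m clockwise.
Wall normal N acts horizontally at the top; its moment arm is the height L sinθ = 8.84·sin68.9° = 8.247 m, counterclockwise.
For rotational equilibrium, N × 8.247 = 1981, so N = 240 N.
ΣFx = 0: friction at the foot balances the wall's push, so f = N_wall = 240 N.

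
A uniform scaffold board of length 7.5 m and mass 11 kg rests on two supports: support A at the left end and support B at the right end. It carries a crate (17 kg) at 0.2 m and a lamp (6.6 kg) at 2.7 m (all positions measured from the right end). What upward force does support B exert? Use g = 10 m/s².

R_B ≈ 263 N

Taking torques about support A:
Beam weight: 11 × 10 = 110 N down at 3.75 m → arm 3.75 m, τ = 110 × 3.75 = 412.5 N·m clockwise.
Crate: 17 × 10 = 170 N down at 0.2 m → arm 7.3 m, τ = 170 × 7.3 = 1241 N·m clockwise.
Lamp: 6.6 × 10 = 66 N down at 2.7 m → arm 4.8 m, τ = 66 × 4.8 = 316.8 N·m clockwise.
Net load moment about support A = 1970 N·m clockwise.
Reaction R at support B is upward at 0 m, arm 7.5 m → moment R × 7.5 counterclockwise.
For rotational equilibrium, R × 7.5 = 1970, so R = 263 N.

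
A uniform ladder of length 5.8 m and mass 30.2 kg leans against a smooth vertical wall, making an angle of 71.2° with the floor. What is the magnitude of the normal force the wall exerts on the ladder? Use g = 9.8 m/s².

N_wall ≈ 50.4 N

Choose the foot of the ladder as the axis so the floor normal and friction both act there and drop out.
Ladder weight 30.2×9.8 = 296 N acts at 2.9 m along the ladder; its horizontal arm is 2.9·cos71.2° = 0.9346 m → τ = 276.6 N·m clockwise.
Wall normal N acts horizontally at the top; its moment arm is the height L sinθ = 5.8·sin71.2° = 5.491 m, counterclockwise.
Balancing moments: N × 5.491 = 276.6, giving N = 50.4 N.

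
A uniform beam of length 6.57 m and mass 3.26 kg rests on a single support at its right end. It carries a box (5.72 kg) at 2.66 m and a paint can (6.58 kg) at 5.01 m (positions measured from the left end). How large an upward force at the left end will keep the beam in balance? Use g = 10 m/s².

Choose the right end as the axis so the unknown pivot reaction has zero arm there.
Beam weight: 3.26 × 10 = 32.6 N down at 3.285 m → arm 3.285 m, τ = 32.6 × 3.285 = 107.1 N·m counterclockwise.
Box: 5.72 × 10 = 57.2 N down at 2.66 m → arm 3.91 m, τ = 57.2 × 3.91 = 223.7 N·m counterclockwise.
Paint can: 6.58 × 10 = 65.8 N down at 5.01 m → arm 1.56 m, τ = 65.8 × 1.56 = 102.6 N·m counterclockwise.
Net moment of the loads = 433.4 N·m counterclockwise.
The upward force F acts at the left end, arm 6.57 m, giving F × 6.57 clockwise.
For rotational equilibrium, F × 6.57 = 433.4, so F = 433.4 / 6.57 = 66 N.

F ≈ 66 N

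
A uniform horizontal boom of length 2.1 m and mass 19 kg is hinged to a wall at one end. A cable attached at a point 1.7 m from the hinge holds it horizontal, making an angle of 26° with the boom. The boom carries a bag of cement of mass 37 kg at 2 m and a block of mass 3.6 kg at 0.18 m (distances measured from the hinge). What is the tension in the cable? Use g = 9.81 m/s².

About the hinge:
Beam weight: 19 × 9.81 = 186.4 N down at 1.05 m → arm 1.05 m, τ = 186.4 × 1.05 = 195.7 N·m clockwise.
Bag of cement: 37 × 9.81 = 363 N down at 2 m → arm 2 m, τ = 363 × 2 = 726 N·m clockwise.
Block: 3.6 × 9.81 = 35.32 N down at 0.18 m → arm 0.18 m, τ = 35.32 × 0.18 = 6.358 N·m clockwise.
Total clockwise load moment = 928.1 N·m.
The cable tension T acts at 1.7 m; only its component perpendicular to the boom, T sinθ, produces torque. sin 26° = 0.4384.
Στ = 0 ⇒ T × 1.7 × 0.4384 = 928.1 ⇒ T = 928.1 / 0.7453 = 1250 N.

T ≈ 1250 N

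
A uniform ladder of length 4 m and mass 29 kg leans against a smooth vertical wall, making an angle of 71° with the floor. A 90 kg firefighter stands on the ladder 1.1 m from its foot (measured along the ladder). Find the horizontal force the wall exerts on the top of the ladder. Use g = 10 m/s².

N_wall ≈ 135 N

About the foot of the ladder:
Ladder weight 29×10 = 290 N acts at 2 m along the ladder; its horizontal arm is 2·cos71° = 0.6511 m → τ = 188.8 N·m clockwise.
Firefighter: 90×10 = 900 N at 1.1 m → arm 0.3581 m → τ = 322.3 N·m clockwise.
Wall normal N acts horizontally at the top; its moment arm is the height L sinθ = 4·sin71° = 3.782 m, counterclockwise.
For rotational equilibrium, N × 3.782 = 511.1, so N = 135 N.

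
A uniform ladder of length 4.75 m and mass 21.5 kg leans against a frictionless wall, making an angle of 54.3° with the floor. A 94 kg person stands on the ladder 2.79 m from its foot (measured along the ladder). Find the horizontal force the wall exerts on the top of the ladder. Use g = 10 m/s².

Take moments about the foot of the ladder.
Ladder weight 21.5×10 = 215 N acts at 2.375 m along the ladder; its horizontal arm is 2.375·cos54.3° = 1.386 m → τ = 298 N·m clockwise.
Person: 94×10 = 940 N at 2.79 m → arm 1.628 m → τ = 1530 N·m clockwise.
Wall normal N acts horizontally at the top; its moment arm is the height L sinθ = 4.75·sin54.3° = 3.857 m, counterclockwise.
Balancing moments: N × 3.857 = 1828, giving N = 474 N.

N_wall ≈ 474 N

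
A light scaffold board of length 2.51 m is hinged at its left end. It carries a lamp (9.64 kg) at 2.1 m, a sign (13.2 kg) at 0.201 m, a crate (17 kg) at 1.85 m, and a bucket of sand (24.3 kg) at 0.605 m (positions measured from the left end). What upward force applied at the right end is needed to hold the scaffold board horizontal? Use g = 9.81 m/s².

F ≈ 270 N

Sum moments about the left end (the unknown pivot reaction has zero arm there).
Lamp: 9.64 × 9.81 = 94.57 N down at 2.1 m → arm 2.1 m, τ = 94.57 × 2.1 = 198.6 N·m clockwise.
Sign: 13.2 × 9.81 = 129.5 N down at 0.201 m → arm 0.201 m, τ = 129.5 × 0.201 = 26.03 N·m clockwise.
Crate: 17 × 9.81 = 166.8 N down at 1.85 m → arm 1.85 m, τ = 166.8 × 1.85 = 308.6 N·m clockwise.
Bucket of sand: 24.3 × 9.81 = 238.4 N down at 0.605 m → arm 0.605 m, τ = 238.4 × 0.605 = 144.2 N·m clockwise.
Net moment of the loads = 677.4 N·m clockwise.
The upward force F acts at the right end, arm 2.51 m, giving F × 2.51 counterclockwise.
For rotational equilibrium, F × 2.51 = 677.4, so F = 677.4 / 2.51 = 270 N.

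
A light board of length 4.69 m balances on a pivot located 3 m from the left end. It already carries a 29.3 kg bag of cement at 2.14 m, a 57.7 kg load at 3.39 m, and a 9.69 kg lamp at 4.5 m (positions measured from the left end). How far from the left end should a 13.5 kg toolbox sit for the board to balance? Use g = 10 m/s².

Sum moments about the pivot (at 3 m from the left end) (the support reaction has zero arm there).
Bag of cement: 29.3 × 10 = 293 N down at 2.14 m → arm 0.86 m, τ = 293 × 0.86 = 252 N·m counterclockwise.
Load: 57.7 × 10 = 577 N down at 3.39 m → arm 0.39 m, τ = 577 × 0.39 = 225 N·m clockwise.
Lamp: 9.69 × 10 = 96.9 N down at 4.5 m → arm 1.5 m, τ = 96.9 × 1.5 = 145.4 N·m clockwise.
Net moment of existing loads = 118.4 N·m clockwise.
The toolbox weighs 13.5 × 10 = 135 N and must supply an equal counterclockwise moment, so its lever arm about the pivot is 118.4 / 135 = 0.877 m.
That puts it at 3 − 0.877 = 2.12 m from the left end.

x ≈ 2.12 m from the left end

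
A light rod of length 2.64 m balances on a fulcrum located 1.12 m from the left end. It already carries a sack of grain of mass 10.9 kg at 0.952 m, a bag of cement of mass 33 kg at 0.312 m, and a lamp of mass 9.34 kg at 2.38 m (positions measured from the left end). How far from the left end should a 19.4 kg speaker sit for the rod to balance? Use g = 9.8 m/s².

x ≈ 1.98 m from the left end

Take moments about the fulcrum (at 1.12 m from the left end).
Sack of grain: 10.9 × 9.8 = 106.8 N down at 0.952 m → arm 0.168 m, τ = 106.8 × 0.168 = 17.94 N·m counterclockwise.
Bag of cement: 33 × 9.8 = 323.4 N down at 0.312 m → arm 0.808 m, τ = 323.4 × 0.808 = 261.3 N·m counterclockwise.
Lamp: 9.34 × 9.8 = 91.53 N down at 2.38 m → arm 1.26 m, τ = 91.53 × 1.26 = 115.3 N·m clockwise.
Net moment of existing loads = 163.9 N·m counterclockwise.
The speaker weighs 19.4 × 9.8 = 190.1 N and must supply an equal clockwise moment, so its lever arm about the fulcrum is 163.9 / 190.1 = 0.862 m.
That puts it at 1.12 + 0.862 = 1.98 m from the left end.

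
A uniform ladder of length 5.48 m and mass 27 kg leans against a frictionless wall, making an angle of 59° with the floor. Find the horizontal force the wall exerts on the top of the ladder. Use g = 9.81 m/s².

Taking torques about the foot of the ladder:
Ladder weight 27×9.81 = 264.9 N acts at 2.74 m along the ladder; its horizontal arm is 2.74·cos59° = 1.411 m → τ = 373.8 N·m clockwise.
Wall normal N acts horizontally at the top; its moment arm is the height L sinθ = 5.48·sin59° = 4.697 m, counterclockwise.
Setting net torque to zero: N × 4.697 = 373.8 → N = 79.6 N.

N_wall ≈ 79.6 N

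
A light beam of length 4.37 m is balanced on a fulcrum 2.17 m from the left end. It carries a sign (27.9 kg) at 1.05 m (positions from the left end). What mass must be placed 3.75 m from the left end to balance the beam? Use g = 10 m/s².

m ≈ 19.8 kg

About the fulcrum (at 2.17 m from the left end):
Sign: 27.9 × 10 = 279 N down at 1.05 m → arm 1.12 m, τ = 279 × 1.12 = 312.5 N·m counterclockwise.
Net moment of known loads = 312.5 N·m counterclockwise.
An unknown mass m at 3.75 m has arm 1.58 m; its moment is m·g·1.58 clockwise.
Setting net torque to zero: m × 10 × 1.58 = 312.5 → m = 312.5 / (10 × 1.58) = 19.8 kg.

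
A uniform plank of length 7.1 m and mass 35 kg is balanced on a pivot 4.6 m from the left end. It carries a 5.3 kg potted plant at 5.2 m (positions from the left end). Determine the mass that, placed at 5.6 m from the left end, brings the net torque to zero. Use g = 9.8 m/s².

About the pivot (at 4.6 m from the left end):
Beam weight: 35 × 9.8 = 343 N down at 3.55 m → arm 1.05 m, τ = 343 × 1.05 = 360.2 N·m counterclockwise.
Potted plant: 5.3 × 9.8 = 51.94 N down at 5.2 m → arm 0.6 m, τ = 51.94 × 0.6 = 31.16 N·m clockwise.
Net moment of known loads = 329 N·m counterclockwise.
An unknown mass m at 5.6 m has arm 1 m; its moment is m·g·1 clockwise.
Setting net torque to zero: m × 9.8 × 1 = 329 → m = 329 / (9.8 × 1) = 33.6 kg.

m ≈ 33.6 kg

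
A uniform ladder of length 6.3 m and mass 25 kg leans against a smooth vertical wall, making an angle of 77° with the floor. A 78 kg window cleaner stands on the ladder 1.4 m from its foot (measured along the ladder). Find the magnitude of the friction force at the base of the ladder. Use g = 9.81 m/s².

f ≈ 67.6 N

Taking torques about the foot of the ladder:
Ladder weight 25×9.81 = 245.2 N acts at 3.15 m along the ladder; its horizontal arm is 3.15·cos77° = 0.7086 m → τ = 173.7 N·m clockwise.
Window cleaner: 78×9.81 = 765.2 N at 1.4 m → arm 0.3149 m → τ = 241 N·m clockwise.
Wall normal N acts horizontally at the top; its moment arm is the height L sinθ = 6.3·sin77° = 6.139 m, counterclockwise.
For rotational equilibrium, N × 6.139 = 414.7, so N = 67.6 N.
ΣFx = 0: friction at the foot balances the wall's push, so f = N_wall = 67.6 N.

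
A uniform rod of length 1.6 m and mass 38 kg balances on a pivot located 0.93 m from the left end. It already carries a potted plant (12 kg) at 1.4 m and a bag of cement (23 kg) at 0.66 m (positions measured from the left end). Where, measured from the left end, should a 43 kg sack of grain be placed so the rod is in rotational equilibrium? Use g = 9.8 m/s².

Taking torques about the pivot (at 0.93 m from the left end):
Beam weight: 38 × 9.8 = 372.4 N down at 0.8 m → arm 0.13 m, τ = 372.4 × 0.13 = 48.41 N·m counterclockwise.
Potted plant: 12 × 9.8 = 117.6 N down at 1.4 m → arm 0.47 m, τ = 117.6 × 0.47 = 55.27 N·m clockwise.
Bag of cement: 23 × 9.8 = 225.4 N down at 0.66 m → arm 0.27 m, τ = 225.4 × 0.27 = 60.86 N·m counterclockwise.
Net moment of existing loads = 54 N·m counterclockwise.
The sack of grain weighs 43 × 9.8 = 421.4 N and must supply an equal clockwise moment, so its lever arm about the pivot is 54 / 421.4 = 0.128 m.
That puts it at 0.93 + 0.128 = 1.06 m from the left end.

x ≈ 1.06 m from the left end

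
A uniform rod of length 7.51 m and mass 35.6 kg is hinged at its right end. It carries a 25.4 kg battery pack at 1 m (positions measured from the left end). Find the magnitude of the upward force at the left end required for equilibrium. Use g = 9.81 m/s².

Taking torques about the right end:
Beam weight: 35.6 × 9.81 = 349.2 N down at 3.755 m → arm 3.755 m, τ = 349.2 × 3.755 = 1311 N·m counterclockwise.
Battery pack: 25.4 × 9.81 = 249.2 N down at 1 m → arm 6.51 m, τ = 249.2 × 6.51 = 1622 N·m counterclockwise.
Net moment of the loads = 2933 N·m counterclockwise.
The upward force F acts at the left end, arm 7.51 m, giving F × 7.51 clockwise.
For rotational equilibrium, F × 7.51 = 2933, so F = 2933 / 7.51 = 391 N.

F ≈ 391 N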